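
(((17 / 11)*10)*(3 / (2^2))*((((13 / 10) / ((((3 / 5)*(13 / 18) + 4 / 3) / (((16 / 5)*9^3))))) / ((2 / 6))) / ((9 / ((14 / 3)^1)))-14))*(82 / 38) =735933723 / 11077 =66438.00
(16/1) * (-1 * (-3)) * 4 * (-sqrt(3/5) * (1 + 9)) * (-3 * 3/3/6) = 192 * sqrt(15) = 743.61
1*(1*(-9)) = -9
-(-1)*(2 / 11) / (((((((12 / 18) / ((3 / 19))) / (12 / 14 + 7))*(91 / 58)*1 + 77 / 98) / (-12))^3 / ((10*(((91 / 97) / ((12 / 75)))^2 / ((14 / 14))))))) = -24994.76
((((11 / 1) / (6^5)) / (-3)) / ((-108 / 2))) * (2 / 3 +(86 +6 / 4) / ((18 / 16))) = 0.00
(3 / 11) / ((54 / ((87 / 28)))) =29 / 1848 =0.02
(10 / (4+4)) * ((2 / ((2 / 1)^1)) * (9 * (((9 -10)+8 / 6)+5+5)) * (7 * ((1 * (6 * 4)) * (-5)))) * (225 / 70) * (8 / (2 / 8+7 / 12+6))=-15066000 / 41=-367463.41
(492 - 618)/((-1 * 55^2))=0.04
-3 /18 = -0.17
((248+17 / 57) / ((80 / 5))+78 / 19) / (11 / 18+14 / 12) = 11.04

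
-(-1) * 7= 7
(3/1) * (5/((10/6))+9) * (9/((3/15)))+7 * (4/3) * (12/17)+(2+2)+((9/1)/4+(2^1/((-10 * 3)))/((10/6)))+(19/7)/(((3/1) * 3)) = 174904991/107100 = 1633.10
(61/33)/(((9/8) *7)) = 488/2079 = 0.23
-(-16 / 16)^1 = 1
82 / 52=41 / 26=1.58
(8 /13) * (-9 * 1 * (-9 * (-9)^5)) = -38263752 /13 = -2943365.54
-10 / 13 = -0.77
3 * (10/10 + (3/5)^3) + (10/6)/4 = 6097/1500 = 4.06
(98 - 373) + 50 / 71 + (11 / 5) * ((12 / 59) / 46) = -132133189 / 481735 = -274.29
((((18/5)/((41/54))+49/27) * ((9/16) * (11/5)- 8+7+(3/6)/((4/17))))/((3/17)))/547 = 4318391/26912400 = 0.16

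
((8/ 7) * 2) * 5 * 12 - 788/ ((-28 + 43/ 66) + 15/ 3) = 1780056/ 10325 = 172.40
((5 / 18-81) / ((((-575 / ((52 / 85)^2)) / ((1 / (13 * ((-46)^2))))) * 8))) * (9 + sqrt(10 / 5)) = 18889 * sqrt(2) / 79115917500 + 18889 / 8790657500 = 0.00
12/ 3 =4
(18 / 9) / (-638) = -1 / 319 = -0.00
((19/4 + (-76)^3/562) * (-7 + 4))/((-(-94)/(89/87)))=25.35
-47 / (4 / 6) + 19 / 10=-343 / 5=-68.60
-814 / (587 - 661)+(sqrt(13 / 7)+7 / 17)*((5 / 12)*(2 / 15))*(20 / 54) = 5*sqrt(91) / 1701+45476 / 4131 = 11.04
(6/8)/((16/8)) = 3/8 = 0.38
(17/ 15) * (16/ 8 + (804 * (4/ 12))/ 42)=2992/ 315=9.50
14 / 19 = 0.74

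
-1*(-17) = 17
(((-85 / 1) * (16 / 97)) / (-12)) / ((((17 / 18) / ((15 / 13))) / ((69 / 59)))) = 124200 / 74399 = 1.67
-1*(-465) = 465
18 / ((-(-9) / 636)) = 1272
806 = 806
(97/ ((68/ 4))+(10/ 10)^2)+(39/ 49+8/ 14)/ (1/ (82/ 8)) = 69043/ 3332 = 20.72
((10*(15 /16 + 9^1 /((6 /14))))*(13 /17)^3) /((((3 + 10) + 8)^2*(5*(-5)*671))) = -85683 /6461381080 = -0.00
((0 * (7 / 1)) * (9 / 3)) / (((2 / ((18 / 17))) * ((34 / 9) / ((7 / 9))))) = 0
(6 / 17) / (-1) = -6 / 17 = -0.35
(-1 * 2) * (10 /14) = -10 /7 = -1.43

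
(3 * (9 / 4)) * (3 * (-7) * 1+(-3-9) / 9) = -603 / 4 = -150.75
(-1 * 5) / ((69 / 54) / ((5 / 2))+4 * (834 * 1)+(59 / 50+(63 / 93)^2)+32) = -2162250 / 1457421371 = -0.00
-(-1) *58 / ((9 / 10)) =580 / 9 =64.44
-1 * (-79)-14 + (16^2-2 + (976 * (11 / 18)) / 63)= 186241 / 567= 328.47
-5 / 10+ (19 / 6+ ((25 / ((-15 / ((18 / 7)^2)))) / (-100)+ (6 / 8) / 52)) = 426733 / 152880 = 2.79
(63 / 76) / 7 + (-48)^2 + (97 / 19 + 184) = 189485 / 76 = 2493.22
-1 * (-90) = 90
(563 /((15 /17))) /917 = 9571 /13755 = 0.70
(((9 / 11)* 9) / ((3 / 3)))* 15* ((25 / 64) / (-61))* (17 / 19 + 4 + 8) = -7441875 / 815936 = -9.12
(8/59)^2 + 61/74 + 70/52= 3664948/1674361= 2.19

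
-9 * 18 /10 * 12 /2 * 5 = -486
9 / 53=0.17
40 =40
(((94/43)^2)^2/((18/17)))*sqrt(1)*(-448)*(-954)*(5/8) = 19696734762880/3418801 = 5761298.99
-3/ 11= -0.27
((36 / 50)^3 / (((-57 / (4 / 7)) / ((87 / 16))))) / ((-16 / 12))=63423 / 4156250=0.02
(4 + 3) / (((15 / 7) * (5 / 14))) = 686 / 75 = 9.15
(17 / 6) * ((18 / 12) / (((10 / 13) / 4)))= 221 / 10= 22.10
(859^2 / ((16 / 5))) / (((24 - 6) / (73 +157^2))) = 45604735205 / 144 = 316699550.03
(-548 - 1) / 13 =-549 / 13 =-42.23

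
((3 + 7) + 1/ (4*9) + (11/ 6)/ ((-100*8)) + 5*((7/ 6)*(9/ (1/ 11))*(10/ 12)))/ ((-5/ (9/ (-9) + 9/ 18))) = 7074367/ 144000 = 49.13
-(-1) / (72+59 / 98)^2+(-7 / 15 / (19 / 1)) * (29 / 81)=-2010961267 / 233727429825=-0.01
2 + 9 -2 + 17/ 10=107/ 10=10.70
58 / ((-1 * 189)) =-58 / 189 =-0.31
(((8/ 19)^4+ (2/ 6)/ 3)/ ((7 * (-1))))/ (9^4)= -167185/ 53867273103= -0.00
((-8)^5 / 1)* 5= -163840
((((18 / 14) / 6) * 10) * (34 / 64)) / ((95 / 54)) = 1377 / 2128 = 0.65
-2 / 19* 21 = -42 / 19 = -2.21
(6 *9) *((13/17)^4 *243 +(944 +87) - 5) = 5002174926/83521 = 59891.22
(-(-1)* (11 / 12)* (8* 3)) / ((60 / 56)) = 308 / 15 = 20.53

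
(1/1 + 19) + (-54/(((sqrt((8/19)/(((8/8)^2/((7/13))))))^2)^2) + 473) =-557.54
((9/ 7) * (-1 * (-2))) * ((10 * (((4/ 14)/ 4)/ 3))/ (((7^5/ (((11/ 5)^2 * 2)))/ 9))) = 13068/ 4117715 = 0.00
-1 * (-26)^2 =-676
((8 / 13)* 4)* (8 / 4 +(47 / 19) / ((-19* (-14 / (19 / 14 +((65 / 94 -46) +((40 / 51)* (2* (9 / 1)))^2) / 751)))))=4.96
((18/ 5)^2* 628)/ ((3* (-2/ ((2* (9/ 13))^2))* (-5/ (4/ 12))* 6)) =610416/ 21125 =28.90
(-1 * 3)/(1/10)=-30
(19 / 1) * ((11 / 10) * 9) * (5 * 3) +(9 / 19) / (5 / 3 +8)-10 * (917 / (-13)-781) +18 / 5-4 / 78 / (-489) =1191677005561 / 105081210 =11340.53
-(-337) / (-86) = -3.92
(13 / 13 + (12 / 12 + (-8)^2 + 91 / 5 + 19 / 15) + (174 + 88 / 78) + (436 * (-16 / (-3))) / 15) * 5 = 2078.09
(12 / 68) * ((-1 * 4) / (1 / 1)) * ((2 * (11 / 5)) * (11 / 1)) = -2904 / 85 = -34.16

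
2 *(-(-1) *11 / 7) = 3.14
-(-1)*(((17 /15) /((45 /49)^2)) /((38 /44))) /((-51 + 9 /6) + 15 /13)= -0.03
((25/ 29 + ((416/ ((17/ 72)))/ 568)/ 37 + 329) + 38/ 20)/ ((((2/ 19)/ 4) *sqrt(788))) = 81657683371 *sqrt(197)/ 2551368670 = 449.22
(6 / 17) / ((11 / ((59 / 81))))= 118 / 5049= 0.02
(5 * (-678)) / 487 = -3390 / 487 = -6.96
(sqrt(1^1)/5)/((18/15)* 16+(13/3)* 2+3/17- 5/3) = 17/2242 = 0.01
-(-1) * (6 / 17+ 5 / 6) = 121 / 102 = 1.19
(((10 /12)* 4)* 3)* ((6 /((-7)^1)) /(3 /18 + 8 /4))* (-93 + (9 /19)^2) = 12057120 /32851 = 367.02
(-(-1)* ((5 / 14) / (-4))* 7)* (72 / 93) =-15 / 31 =-0.48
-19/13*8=-152/13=-11.69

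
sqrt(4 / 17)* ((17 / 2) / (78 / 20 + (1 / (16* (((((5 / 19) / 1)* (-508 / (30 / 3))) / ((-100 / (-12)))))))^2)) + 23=743224320* sqrt(17) / 2899702973 + 23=24.06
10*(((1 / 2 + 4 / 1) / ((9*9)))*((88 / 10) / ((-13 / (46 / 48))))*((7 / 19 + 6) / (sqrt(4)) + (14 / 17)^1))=-218339 / 151164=-1.44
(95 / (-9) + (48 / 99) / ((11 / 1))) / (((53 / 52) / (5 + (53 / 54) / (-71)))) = -51.42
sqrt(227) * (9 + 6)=15 * sqrt(227)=226.00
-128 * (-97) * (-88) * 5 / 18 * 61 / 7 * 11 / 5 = -366569984 / 63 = -5818571.17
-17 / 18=-0.94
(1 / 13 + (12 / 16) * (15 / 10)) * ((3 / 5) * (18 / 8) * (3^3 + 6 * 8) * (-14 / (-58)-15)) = -5416875 / 3016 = -1796.05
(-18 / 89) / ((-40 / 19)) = 171 / 1780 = 0.10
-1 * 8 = -8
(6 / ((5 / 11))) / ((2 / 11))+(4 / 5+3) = 382 / 5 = 76.40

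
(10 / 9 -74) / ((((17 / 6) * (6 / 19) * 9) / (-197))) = 2455408 / 1377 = 1783.16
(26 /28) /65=1 /70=0.01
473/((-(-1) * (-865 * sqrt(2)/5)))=-473 * sqrt(2)/346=-1.93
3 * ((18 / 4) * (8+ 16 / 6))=144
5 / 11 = 0.45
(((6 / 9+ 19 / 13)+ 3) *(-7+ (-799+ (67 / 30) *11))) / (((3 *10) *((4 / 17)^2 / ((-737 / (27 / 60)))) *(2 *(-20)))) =-4993194899 / 50544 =-98789.07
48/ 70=24/ 35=0.69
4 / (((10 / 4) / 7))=56 / 5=11.20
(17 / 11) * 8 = 136 / 11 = 12.36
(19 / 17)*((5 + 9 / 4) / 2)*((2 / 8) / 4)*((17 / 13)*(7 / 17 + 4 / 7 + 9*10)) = 5965677 / 198016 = 30.13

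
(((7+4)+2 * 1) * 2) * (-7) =-182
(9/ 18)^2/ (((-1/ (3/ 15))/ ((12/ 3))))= -0.20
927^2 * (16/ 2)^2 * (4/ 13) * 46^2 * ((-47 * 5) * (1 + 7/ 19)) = -218782688532480/ 19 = -11514878343814.74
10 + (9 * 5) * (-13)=-575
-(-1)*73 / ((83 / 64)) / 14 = 4.02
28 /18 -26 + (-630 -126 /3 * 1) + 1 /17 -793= -227876 /153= -1489.39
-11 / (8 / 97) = -1067 / 8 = -133.38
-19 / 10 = -1.90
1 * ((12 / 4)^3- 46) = -19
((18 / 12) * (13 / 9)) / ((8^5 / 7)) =91 / 196608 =0.00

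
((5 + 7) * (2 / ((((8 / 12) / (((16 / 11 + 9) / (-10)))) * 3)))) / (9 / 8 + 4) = -1104 / 451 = -2.45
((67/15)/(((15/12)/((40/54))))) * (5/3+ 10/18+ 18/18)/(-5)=-1.71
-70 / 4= -35 / 2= -17.50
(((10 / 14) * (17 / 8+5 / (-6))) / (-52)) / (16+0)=-155 / 139776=-0.00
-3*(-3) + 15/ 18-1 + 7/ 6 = 10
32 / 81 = 0.40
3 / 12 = 1 / 4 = 0.25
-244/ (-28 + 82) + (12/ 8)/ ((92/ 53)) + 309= 1516957/ 4968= 305.35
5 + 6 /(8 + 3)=61 /11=5.55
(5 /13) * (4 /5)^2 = 16 /65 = 0.25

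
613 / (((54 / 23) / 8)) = 56396 / 27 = 2088.74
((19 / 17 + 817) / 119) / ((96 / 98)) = 8113 / 1156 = 7.02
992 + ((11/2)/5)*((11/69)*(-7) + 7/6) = 1369037/1380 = 992.06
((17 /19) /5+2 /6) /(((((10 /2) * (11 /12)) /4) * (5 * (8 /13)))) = 0.15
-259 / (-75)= 259 / 75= 3.45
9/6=3/2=1.50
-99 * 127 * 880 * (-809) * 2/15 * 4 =4773850752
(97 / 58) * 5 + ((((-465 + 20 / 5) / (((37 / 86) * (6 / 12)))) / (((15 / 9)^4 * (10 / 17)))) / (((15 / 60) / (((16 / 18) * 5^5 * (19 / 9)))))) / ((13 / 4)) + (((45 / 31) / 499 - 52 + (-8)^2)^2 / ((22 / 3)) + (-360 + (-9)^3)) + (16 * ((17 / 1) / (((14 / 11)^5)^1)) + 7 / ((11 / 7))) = -4206989974155544207350725 / 1234185483922096706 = -3408717.76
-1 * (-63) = 63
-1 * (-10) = 10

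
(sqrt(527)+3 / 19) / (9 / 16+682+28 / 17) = 272 / 1178665+272* sqrt(527) / 186105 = 0.03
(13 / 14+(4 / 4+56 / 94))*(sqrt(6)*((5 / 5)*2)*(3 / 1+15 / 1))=222.60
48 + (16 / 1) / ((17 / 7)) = 928 / 17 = 54.59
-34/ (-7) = 34/ 7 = 4.86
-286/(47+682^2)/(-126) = 143/29305773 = 0.00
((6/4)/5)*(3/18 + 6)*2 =37/10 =3.70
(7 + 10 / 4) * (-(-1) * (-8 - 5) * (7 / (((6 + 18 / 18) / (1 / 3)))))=-247 / 6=-41.17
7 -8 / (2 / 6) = -17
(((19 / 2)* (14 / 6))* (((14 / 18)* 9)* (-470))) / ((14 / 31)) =-968905 / 6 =-161484.17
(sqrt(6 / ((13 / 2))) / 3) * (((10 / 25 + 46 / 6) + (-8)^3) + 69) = -13048 * sqrt(39) / 585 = -139.29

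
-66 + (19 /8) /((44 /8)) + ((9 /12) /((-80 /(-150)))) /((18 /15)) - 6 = -49559 /704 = -70.40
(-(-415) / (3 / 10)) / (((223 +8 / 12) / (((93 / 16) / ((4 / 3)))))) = 578925 / 21472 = 26.96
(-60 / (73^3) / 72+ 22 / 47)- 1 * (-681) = 74758952723 / 109702794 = 681.47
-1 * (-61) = 61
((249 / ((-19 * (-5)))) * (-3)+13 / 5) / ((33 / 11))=-100 / 57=-1.75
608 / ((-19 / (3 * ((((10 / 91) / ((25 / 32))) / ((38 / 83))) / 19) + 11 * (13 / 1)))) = -751885856 / 164255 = -4577.55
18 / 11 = 1.64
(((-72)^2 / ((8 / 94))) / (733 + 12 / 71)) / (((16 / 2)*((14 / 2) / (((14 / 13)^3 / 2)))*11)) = 105956424 / 1258013185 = 0.08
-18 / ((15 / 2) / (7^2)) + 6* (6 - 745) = -22758 / 5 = -4551.60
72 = 72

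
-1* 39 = -39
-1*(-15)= 15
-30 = -30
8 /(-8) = -1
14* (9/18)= 7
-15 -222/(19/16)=-3837/19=-201.95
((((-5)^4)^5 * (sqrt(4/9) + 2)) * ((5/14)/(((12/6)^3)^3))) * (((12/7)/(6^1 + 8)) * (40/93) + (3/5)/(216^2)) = 593406581878662109375/63499935744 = 9344994997.65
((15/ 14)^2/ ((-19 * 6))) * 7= -75/ 1064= -0.07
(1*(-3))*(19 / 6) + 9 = -1 / 2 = -0.50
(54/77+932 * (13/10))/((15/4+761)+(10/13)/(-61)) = 1480486592/933912595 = 1.59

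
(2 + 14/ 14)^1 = 3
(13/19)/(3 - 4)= -13/19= -0.68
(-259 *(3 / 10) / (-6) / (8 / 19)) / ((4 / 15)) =14763 / 128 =115.34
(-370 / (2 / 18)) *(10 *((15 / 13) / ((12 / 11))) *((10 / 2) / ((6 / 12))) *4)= -18315000 / 13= -1408846.15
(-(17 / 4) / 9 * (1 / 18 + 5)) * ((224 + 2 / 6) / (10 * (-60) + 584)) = 1041131 / 31104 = 33.47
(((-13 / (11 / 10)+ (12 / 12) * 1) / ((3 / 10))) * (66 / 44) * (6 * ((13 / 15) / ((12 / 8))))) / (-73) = 6188 / 2409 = 2.57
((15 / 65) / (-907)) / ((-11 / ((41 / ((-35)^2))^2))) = 0.00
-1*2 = -2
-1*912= -912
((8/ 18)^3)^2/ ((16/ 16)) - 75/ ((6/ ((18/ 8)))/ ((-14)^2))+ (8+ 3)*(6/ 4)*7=-2868182981/ 531441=-5396.99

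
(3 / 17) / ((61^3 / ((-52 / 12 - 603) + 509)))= -0.00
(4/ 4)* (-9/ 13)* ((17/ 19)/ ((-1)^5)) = 153/ 247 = 0.62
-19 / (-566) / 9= 19 / 5094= 0.00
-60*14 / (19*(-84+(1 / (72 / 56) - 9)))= 756 / 1577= 0.48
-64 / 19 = -3.37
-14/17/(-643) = 0.00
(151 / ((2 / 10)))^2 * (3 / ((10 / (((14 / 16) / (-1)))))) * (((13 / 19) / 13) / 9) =-875.04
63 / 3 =21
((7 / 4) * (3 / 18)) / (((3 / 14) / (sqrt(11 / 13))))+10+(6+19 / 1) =36.25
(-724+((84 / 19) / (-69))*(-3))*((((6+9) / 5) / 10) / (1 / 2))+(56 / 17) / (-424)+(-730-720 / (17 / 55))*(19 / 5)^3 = -1656750157233 / 9843425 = -168310.33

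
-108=-108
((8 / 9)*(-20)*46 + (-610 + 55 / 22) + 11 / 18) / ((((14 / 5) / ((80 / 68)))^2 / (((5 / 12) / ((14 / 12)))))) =-26712500 / 297381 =-89.83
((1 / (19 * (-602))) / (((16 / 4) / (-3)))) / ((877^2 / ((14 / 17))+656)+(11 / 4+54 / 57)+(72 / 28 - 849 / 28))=3 / 42758643580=0.00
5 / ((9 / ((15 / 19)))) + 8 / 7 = 631 / 399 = 1.58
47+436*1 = 483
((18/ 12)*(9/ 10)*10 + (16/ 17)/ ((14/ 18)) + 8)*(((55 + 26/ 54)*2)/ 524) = 578335/ 120258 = 4.81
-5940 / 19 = -312.63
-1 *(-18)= 18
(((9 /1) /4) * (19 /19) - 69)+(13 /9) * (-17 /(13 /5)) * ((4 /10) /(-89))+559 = 1577305 /3204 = 492.29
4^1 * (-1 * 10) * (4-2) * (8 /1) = -640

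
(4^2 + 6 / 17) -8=142 / 17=8.35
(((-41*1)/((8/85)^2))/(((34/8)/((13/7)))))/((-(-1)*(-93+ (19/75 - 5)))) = 16989375/821072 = 20.69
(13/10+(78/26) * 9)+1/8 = 1137/40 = 28.42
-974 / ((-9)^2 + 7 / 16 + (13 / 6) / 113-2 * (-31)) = -5282976 / 778109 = -6.79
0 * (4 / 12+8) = 0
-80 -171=-251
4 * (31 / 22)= 62 / 11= 5.64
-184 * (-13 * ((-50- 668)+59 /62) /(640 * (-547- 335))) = 632983 /208320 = 3.04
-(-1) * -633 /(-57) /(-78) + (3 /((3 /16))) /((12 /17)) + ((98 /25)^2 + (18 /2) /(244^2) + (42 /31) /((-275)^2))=1306285651721857 /34474953370000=37.89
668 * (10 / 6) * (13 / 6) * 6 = 43420 / 3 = 14473.33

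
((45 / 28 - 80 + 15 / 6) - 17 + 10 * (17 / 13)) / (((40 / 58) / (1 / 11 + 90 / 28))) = -428851333 / 1121120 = -382.52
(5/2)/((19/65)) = 325/38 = 8.55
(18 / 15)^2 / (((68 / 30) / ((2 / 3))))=36 / 85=0.42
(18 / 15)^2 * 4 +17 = 569 / 25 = 22.76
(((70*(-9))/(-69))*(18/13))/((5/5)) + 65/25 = 22787/1495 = 15.24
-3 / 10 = -0.30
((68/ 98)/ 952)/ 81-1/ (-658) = 0.00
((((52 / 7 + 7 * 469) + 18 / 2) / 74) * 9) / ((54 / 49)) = 40418 / 111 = 364.13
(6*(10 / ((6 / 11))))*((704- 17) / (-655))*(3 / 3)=-115.37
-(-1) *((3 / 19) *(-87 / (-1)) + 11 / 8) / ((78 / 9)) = 6891 / 3952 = 1.74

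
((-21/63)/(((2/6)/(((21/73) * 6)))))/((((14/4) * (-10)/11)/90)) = 3564/73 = 48.82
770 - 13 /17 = 769.24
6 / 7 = 0.86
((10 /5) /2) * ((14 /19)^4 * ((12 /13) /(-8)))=-57624 /1694173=-0.03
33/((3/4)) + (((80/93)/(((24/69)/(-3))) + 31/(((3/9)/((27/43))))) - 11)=111940/1333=83.98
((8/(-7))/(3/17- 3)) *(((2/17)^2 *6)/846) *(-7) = -2/7191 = -0.00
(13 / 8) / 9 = 13 / 72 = 0.18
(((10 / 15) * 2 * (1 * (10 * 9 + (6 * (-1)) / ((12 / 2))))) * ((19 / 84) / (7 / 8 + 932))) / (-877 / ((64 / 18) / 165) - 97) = -432896 / 613781650881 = -0.00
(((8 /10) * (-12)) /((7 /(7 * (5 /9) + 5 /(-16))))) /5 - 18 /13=-2.37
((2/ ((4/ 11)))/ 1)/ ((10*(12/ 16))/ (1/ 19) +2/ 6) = 33/ 857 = 0.04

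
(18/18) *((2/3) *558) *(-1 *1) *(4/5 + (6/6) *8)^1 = -16368/5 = -3273.60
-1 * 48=-48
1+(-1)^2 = 2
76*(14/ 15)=1064/ 15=70.93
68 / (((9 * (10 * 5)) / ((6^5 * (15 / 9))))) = 9792 / 5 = 1958.40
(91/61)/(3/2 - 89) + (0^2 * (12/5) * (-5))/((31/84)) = -26/1525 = -0.02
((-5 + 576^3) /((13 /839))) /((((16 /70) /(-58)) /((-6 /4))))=488221270677105 /104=4694435294972.16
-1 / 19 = -0.05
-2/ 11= -0.18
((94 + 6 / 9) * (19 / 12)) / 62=1349 / 558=2.42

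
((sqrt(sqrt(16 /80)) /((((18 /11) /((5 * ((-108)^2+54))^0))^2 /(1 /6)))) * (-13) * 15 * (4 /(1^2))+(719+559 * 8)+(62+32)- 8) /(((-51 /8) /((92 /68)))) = -323656 /289+144716 * 5^(3 /4) /70227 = -1113.03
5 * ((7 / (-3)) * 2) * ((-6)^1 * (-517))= -72380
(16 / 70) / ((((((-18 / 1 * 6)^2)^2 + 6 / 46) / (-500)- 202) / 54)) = -993600 / 21920133277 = -0.00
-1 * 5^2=-25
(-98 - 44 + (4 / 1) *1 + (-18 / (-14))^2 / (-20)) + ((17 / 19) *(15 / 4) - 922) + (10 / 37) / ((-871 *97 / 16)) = -15377094523054 / 14551618445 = -1056.73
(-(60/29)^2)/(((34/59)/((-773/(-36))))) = -2280350/14297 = -159.50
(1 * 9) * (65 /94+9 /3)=3123 /94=33.22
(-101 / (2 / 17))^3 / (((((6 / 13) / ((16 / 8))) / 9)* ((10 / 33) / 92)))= -149836378733613 / 20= -7491818936680.65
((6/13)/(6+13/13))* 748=4488/91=49.32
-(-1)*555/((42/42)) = 555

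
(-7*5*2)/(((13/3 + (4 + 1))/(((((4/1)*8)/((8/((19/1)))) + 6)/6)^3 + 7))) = -172775/9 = -19197.22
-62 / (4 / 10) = -155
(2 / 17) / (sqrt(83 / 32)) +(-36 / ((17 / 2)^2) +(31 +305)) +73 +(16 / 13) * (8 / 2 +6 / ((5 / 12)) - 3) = 8 * sqrt(166) / 1411 +8029753 / 18785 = 427.53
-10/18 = -5/9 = -0.56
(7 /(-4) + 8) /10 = 5 /8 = 0.62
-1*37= -37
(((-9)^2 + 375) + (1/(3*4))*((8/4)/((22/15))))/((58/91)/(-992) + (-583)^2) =226458596/168753528625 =0.00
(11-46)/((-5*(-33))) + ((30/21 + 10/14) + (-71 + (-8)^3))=-134227/231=-581.07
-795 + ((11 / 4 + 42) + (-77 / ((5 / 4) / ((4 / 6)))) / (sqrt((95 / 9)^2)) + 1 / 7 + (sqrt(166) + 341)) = -400.11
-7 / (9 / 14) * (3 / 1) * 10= -980 / 3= -326.67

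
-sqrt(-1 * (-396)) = -6 * sqrt(11) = -19.90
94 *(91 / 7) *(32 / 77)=39104 / 77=507.84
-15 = -15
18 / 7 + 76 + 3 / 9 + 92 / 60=8446 / 105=80.44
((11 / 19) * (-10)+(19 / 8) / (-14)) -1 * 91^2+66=-17494201 / 2128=-8220.96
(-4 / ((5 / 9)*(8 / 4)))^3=-5832 / 125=-46.66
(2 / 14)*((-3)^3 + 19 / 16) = -59 / 16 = -3.69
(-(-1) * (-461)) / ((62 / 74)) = -17057 / 31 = -550.23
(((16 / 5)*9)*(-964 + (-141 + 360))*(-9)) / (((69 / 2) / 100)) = 12873600 / 23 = 559721.74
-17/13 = -1.31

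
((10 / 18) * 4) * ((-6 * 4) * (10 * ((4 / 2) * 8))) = -25600 / 3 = -8533.33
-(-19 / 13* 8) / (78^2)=0.00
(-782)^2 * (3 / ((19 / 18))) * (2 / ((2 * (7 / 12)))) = 396267552 / 133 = 2979455.28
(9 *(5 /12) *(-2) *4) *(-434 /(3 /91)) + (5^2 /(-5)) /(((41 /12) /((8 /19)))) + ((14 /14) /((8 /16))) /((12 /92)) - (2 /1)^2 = 922999826 /2337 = 394950.72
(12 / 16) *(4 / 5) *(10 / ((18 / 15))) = 5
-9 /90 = -1 /10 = -0.10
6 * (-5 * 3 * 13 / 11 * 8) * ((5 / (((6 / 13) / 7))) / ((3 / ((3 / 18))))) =-3584.85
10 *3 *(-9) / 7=-38.57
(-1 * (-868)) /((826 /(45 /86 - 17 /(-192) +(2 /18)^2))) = 4312999 /6575904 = 0.66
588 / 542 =294 / 271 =1.08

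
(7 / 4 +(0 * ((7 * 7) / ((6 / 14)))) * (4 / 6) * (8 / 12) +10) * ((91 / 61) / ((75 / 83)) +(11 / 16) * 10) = 100.18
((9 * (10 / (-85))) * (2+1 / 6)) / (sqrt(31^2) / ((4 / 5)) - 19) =-156 / 1343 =-0.12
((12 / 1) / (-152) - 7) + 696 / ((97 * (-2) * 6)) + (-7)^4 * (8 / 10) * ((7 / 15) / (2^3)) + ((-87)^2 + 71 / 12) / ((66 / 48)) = 8535034493 / 1520475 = 5613.40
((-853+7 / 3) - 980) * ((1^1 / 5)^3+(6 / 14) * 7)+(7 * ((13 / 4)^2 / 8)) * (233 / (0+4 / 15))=493193471 / 192000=2568.72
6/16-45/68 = -39/136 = -0.29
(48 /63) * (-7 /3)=-16 /9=-1.78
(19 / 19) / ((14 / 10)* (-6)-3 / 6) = -0.11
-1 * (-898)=898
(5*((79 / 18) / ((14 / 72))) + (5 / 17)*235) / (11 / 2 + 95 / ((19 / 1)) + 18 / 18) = 43310 / 2737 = 15.82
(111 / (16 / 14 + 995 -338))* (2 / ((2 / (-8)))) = -6216 / 4607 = -1.35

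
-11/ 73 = -0.15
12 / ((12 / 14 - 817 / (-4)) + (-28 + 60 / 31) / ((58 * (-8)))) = 100688 / 1721457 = 0.06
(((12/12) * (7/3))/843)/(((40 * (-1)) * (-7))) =1/101160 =0.00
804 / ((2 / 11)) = 4422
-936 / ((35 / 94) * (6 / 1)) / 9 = -4888 / 105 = -46.55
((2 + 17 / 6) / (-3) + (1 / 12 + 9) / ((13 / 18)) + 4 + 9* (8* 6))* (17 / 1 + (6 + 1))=418360 / 39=10727.18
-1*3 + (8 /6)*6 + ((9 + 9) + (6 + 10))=39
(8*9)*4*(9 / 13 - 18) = -64800 / 13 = -4984.62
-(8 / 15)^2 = -0.28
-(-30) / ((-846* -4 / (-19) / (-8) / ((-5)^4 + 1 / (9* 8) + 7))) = 4322975 / 5076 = 851.65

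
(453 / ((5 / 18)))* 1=8154 / 5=1630.80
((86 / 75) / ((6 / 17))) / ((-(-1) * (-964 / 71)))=-51901 / 216900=-0.24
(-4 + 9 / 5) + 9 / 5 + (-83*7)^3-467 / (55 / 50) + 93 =-10786780012 / 55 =-196123272.95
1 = 1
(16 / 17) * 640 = 10240 / 17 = 602.35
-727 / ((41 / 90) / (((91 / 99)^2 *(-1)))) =60202870 / 44649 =1348.36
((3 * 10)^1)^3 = 27000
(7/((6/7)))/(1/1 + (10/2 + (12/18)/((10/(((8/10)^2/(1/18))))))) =6125/5076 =1.21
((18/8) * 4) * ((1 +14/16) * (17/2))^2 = 585225/256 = 2286.04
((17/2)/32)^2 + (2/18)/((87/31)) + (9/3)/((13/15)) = 148914979/41693184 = 3.57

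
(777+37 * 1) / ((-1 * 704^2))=-37 / 22528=-0.00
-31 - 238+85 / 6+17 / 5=-7543 / 30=-251.43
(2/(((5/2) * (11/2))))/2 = 4/55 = 0.07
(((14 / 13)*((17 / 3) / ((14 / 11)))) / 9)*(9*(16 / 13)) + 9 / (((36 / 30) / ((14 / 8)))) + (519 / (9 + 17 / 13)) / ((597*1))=1033481915 / 54078648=19.11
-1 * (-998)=998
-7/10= -0.70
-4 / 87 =-0.05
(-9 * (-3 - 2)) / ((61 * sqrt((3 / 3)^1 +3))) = 45 / 122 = 0.37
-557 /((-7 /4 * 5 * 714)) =1114 /12495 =0.09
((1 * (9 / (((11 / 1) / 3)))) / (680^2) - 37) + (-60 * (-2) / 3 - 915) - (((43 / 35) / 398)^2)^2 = -436666445267119648312841 / 478800929614783160000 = -912.00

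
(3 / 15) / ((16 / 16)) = 1 / 5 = 0.20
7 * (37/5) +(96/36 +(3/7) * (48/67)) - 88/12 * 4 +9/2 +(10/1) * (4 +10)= 2391061/14070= 169.94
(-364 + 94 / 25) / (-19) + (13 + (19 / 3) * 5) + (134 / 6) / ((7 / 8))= 46804 / 525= 89.15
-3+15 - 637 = -625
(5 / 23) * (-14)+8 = 114 / 23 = 4.96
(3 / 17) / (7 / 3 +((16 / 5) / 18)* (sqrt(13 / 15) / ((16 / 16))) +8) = 941625 / 55123231 -1080* sqrt(195) / 55123231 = 0.02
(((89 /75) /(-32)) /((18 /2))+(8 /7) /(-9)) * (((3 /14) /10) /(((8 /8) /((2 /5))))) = -19823 /17640000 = -0.00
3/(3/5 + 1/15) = 9/2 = 4.50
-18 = -18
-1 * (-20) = 20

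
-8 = -8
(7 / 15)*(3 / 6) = 7 / 30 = 0.23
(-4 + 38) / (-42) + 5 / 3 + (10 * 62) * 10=43406 / 7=6200.86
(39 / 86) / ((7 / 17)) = 663 / 602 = 1.10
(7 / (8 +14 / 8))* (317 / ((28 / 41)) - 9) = 12745 / 39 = 326.79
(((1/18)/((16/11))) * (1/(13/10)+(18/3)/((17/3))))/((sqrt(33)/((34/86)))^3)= 29189 * sqrt(33)/7367436648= 0.00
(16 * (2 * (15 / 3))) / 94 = 80 / 47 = 1.70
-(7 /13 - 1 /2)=-1 /26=-0.04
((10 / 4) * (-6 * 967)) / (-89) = 14505 / 89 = 162.98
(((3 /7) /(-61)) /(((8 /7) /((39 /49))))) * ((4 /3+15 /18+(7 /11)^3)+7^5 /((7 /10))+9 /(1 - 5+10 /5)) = -267048717 /2273348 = -117.47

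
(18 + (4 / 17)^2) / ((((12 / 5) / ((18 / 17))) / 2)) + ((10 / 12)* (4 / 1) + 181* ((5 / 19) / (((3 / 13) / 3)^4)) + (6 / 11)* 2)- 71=4190506555876 / 3080451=1360354.88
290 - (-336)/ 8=332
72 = 72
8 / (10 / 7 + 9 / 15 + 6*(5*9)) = 0.03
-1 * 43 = -43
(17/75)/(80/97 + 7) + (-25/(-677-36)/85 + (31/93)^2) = 468297/3333275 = 0.14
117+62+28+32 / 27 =5621 / 27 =208.19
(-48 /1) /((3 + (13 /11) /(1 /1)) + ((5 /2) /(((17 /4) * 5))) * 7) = -374 /39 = -9.59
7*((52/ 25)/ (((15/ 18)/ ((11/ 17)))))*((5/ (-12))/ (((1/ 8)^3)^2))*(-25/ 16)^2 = -51251200/ 17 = -3014776.47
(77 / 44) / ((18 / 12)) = 7 / 6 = 1.17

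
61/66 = 0.92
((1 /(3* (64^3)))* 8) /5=1 /491520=0.00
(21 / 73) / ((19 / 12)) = 252 / 1387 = 0.18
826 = 826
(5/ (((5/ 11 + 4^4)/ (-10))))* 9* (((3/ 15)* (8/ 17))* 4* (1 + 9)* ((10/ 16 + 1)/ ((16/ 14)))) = -4950/ 527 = -9.39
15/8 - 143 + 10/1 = -1049/8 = -131.12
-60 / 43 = -1.40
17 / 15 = 1.13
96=96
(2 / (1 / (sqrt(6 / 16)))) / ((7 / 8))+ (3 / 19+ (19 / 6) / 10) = 541 / 1140+ 4 * sqrt(6) / 7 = 1.87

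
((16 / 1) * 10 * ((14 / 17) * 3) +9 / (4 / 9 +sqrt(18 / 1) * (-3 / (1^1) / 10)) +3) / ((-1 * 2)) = -38732331 / 195874 +32805 * sqrt(2) / 11522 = -193.71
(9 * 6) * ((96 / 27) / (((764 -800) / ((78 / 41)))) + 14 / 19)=23092 / 779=29.64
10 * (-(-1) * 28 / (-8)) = -35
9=9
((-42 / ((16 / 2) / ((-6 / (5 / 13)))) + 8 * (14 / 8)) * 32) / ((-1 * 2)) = -7672 / 5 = -1534.40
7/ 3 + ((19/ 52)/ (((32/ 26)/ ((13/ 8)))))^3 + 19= 8635142261/ 402653184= 21.45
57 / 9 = 19 / 3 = 6.33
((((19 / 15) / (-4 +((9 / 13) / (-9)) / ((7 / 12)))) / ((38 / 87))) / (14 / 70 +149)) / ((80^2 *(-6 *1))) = 2639 / 21542092800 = 0.00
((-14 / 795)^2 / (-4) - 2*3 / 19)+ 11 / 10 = 18832483 / 24016950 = 0.78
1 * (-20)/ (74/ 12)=-120/ 37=-3.24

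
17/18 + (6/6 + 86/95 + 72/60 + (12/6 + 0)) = 2069/342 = 6.05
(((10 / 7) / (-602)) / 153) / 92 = -0.00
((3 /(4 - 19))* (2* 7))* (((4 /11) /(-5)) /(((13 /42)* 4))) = 588 /3575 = 0.16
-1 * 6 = -6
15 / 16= 0.94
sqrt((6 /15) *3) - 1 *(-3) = sqrt(30) /5+3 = 4.10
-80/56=-10/7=-1.43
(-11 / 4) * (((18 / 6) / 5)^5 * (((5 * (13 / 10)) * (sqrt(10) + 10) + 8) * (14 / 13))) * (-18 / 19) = 168399 * sqrt(10) / 118750 + 12293127 / 771875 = 20.41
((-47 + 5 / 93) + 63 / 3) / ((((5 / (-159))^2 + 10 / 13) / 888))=-234739747944 / 7847185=-29913.88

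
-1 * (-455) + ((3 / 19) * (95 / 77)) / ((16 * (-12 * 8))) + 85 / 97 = 1743328795 / 3824128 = 455.88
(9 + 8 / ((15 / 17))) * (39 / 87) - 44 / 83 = 273269 / 36105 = 7.57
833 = 833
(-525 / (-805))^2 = 0.43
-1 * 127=-127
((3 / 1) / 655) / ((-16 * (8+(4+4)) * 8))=-3 / 1341440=-0.00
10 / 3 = 3.33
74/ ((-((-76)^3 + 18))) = 37/ 219479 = 0.00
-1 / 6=-0.17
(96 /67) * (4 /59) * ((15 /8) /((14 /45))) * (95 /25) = 61560 /27671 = 2.22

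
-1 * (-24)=24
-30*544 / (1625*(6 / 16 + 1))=-26112 / 3575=-7.30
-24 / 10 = -12 / 5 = -2.40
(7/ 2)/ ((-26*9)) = -7/ 468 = -0.01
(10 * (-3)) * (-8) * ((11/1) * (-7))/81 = -6160/27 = -228.15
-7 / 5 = -1.40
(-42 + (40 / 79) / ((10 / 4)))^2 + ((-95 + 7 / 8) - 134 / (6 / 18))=62455103 / 49928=1250.90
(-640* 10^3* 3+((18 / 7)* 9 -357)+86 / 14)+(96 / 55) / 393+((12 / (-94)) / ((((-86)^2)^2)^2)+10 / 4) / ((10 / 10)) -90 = -6810557035956655668410173641 / 3546398196100851512960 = -1920415.21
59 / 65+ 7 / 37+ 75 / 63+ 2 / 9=380239 / 151515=2.51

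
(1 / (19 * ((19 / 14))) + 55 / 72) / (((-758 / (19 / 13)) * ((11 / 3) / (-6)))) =20863 / 8237944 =0.00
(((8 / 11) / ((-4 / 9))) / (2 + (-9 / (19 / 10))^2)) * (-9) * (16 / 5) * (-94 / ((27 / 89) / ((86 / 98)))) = -6233540064 / 11887645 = -524.37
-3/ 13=-0.23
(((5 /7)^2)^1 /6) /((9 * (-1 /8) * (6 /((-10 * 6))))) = 1000 /1323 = 0.76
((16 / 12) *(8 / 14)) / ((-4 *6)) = -2 / 63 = -0.03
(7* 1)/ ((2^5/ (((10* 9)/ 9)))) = 35/ 16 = 2.19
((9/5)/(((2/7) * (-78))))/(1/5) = -21/52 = -0.40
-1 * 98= -98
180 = 180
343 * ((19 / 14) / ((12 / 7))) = 6517 / 24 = 271.54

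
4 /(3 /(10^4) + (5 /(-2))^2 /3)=120000 /62509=1.92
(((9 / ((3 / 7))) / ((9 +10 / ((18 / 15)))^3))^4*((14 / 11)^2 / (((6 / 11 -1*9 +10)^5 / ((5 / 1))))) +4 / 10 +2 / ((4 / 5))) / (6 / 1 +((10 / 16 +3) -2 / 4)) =2011836770188253590404780011 / 6330348457389685160911831040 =0.32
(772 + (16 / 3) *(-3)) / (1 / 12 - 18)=-9072 / 215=-42.20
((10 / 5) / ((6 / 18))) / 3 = 2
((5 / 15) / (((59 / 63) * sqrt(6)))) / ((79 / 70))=245 * sqrt(6) / 4661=0.13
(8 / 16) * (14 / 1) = 7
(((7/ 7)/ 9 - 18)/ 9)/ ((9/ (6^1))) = -322/ 243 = -1.33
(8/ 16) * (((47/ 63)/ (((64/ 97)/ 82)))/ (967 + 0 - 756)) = 186919/ 850752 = 0.22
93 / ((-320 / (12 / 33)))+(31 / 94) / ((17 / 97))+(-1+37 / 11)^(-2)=232312017 / 118827280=1.96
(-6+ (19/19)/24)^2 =20449/576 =35.50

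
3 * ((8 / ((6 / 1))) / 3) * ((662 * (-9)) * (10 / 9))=-26480 / 3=-8826.67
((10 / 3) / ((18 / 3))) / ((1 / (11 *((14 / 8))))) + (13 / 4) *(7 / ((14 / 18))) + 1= 737 / 18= 40.94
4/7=0.57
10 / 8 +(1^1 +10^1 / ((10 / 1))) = 13 / 4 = 3.25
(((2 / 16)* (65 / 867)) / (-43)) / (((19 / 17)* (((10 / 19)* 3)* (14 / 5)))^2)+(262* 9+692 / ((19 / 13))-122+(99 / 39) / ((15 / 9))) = 24380029360877 / 8993013120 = 2711.00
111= 111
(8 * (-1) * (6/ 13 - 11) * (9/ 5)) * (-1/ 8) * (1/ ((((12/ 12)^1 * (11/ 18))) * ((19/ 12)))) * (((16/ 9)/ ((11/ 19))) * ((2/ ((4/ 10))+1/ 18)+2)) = -424.74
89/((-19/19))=-89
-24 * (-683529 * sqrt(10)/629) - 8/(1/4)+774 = 742+16404696 * sqrt(10)/629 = 83216.09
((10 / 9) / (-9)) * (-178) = 1780 / 81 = 21.98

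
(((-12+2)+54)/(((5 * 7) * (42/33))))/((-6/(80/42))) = -968/3087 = -0.31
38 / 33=1.15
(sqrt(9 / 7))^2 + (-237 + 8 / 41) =-67594 / 287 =-235.52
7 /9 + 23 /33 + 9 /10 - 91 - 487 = -569869 /990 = -575.63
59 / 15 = 3.93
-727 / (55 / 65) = -9451 / 11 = -859.18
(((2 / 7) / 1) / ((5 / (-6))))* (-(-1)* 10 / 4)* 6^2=-216 / 7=-30.86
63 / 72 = 7 / 8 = 0.88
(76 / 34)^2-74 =-19942 / 289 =-69.00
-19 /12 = -1.58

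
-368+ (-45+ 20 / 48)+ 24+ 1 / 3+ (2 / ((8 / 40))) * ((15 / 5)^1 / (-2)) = -1613 / 4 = -403.25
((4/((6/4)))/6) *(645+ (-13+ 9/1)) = 2564/9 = 284.89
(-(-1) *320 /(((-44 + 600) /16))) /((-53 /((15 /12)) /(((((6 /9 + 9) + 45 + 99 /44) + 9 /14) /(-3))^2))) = -2337722500 /29239623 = -79.95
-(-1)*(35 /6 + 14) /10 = 119 /60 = 1.98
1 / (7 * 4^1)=0.04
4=4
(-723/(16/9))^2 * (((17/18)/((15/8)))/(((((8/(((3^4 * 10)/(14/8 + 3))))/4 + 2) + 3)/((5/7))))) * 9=97172707455/909328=106862.11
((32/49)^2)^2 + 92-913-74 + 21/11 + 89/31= -1749634251149/1965797141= -890.04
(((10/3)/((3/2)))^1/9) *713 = 176.05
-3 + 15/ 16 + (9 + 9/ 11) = 1365/ 176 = 7.76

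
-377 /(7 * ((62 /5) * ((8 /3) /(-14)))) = 5655 /248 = 22.80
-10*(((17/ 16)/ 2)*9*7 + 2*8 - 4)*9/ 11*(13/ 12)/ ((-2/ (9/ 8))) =226.70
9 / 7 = 1.29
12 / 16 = 3 / 4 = 0.75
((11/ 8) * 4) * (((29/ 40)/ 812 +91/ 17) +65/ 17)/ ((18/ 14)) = 1922107/ 48960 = 39.26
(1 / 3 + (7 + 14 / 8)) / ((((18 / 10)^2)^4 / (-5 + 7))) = 0.16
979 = 979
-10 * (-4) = 40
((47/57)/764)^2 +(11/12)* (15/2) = 13037946799/1896428304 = 6.88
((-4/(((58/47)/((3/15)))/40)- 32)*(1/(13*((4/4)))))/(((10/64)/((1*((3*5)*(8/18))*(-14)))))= 1003520/377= 2661.86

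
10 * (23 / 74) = 115 / 37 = 3.11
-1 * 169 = -169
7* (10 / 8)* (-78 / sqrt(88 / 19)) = -1365* sqrt(418) / 88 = -317.13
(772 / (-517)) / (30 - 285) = 772 / 131835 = 0.01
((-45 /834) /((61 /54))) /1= -405 /8479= -0.05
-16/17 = -0.94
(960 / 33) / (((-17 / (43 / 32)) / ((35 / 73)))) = -15050 / 13651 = -1.10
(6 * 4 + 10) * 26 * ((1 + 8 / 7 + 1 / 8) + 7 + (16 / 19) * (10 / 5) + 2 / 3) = 8196227 / 798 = 10270.96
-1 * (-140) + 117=257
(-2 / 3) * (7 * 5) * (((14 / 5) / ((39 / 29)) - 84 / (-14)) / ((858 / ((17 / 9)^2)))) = -3188248 / 4065633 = -0.78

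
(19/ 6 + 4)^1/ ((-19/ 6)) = -43/ 19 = -2.26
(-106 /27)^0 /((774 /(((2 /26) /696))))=1 /7003152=0.00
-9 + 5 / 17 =-148 / 17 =-8.71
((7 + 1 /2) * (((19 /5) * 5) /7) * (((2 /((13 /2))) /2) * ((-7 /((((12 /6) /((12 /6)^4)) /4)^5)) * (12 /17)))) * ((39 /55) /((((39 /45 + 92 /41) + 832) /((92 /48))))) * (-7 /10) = 56812904644608 /96041891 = 591542.96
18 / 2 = 9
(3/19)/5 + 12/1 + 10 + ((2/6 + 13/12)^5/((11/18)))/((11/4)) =1010128783/39726720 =25.43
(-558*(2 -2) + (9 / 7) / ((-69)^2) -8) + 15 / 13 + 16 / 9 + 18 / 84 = -600835 / 123786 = -4.85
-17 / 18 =-0.94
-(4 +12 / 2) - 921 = -931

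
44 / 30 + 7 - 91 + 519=6547 / 15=436.47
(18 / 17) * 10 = 180 / 17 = 10.59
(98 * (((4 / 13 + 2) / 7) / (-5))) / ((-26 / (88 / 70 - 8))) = -1416 / 845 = -1.68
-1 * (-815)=815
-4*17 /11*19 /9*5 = -6460 /99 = -65.25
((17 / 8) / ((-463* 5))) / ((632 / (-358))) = 3043 / 5852320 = 0.00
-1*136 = -136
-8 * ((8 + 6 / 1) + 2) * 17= -2176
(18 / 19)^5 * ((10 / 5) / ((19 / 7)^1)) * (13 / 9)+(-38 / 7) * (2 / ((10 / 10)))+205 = 64202831127 / 329321167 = 194.96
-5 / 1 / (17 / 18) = -90 / 17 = -5.29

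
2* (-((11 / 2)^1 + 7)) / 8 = -25 / 8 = -3.12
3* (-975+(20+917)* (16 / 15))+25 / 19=7098 / 95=74.72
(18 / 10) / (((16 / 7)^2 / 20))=441 / 64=6.89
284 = 284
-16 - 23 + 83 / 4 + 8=-41 / 4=-10.25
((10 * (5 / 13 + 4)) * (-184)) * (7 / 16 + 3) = -360525 / 13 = -27732.69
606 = 606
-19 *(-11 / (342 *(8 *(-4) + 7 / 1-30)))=-1 / 90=-0.01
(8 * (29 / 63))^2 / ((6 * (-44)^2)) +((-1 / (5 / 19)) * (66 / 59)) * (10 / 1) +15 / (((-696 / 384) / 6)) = -92.16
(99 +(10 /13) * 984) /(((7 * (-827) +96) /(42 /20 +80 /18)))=-2184601 /2220270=-0.98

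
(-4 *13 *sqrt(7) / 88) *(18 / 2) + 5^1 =5 - 117 *sqrt(7) / 22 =-9.07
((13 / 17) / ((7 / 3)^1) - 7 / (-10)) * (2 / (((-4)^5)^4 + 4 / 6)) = 3669 / 1962628255581350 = 0.00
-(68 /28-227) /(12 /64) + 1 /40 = 335367 /280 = 1197.74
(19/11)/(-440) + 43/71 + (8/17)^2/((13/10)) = 996768247/1291055480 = 0.77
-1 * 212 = -212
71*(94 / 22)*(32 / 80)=121.35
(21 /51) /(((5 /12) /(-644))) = -636.42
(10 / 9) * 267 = 890 / 3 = 296.67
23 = 23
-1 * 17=-17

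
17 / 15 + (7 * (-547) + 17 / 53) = -3042899 / 795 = -3827.55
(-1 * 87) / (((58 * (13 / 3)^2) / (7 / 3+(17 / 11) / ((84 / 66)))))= -1341 / 4732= -0.28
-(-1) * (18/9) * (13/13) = 2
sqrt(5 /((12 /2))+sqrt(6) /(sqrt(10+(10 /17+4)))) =sqrt(558 * sqrt(1581)+28830) /186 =1.21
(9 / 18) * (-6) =-3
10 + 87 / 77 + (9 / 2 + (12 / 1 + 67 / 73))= 320933 / 11242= 28.55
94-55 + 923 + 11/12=11555/12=962.92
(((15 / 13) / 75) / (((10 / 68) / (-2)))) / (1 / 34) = -2312 / 325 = -7.11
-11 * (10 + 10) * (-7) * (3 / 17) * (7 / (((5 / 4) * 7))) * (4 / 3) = 4928 / 17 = 289.88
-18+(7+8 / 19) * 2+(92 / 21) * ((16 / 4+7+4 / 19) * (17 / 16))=26081 / 532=49.02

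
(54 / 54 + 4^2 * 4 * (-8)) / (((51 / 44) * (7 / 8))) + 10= -25186 / 51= -493.84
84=84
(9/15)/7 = 3/35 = 0.09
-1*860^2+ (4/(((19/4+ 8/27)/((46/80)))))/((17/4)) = -34261965032/46325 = -739599.89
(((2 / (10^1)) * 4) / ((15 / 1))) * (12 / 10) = 8 / 125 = 0.06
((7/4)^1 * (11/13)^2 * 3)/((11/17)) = 3927/676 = 5.81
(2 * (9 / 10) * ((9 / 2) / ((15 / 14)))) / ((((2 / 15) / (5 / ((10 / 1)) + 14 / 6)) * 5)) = 3213 / 100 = 32.13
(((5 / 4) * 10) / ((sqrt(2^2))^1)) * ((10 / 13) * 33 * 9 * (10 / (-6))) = -61875 / 26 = -2379.81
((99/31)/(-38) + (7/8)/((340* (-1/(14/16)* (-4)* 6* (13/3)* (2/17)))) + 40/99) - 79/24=-46131442921/15524720640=-2.97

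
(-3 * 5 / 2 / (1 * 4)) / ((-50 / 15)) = 9 / 16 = 0.56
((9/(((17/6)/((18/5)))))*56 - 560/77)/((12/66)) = 295976/85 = 3482.07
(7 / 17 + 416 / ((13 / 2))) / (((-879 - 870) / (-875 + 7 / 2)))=636195 / 19822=32.10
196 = 196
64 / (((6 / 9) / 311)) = 29856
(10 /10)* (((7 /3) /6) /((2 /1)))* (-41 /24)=-287 /864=-0.33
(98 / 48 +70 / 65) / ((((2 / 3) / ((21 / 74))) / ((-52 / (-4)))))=20433 / 1184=17.26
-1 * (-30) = 30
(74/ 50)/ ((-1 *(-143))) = 37/ 3575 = 0.01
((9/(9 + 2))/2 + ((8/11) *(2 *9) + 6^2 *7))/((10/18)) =4779/10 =477.90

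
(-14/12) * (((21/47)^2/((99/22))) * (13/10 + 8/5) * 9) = -29841/22090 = -1.35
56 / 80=7 / 10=0.70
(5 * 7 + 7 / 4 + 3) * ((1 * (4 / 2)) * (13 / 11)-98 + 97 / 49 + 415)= 6884859 / 539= 12773.39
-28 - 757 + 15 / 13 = -10190 / 13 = -783.85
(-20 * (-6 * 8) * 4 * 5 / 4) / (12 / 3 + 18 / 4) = 9600 / 17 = 564.71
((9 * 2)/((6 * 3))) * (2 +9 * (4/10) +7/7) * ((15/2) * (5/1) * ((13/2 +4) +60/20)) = 13365/4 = 3341.25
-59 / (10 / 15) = -177 / 2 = -88.50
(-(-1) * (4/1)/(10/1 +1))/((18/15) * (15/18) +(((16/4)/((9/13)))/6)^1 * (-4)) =-108/847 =-0.13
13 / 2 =6.50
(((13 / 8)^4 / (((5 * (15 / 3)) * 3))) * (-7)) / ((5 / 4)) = -199927 / 384000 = -0.52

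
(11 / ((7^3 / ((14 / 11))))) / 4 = 1 / 98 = 0.01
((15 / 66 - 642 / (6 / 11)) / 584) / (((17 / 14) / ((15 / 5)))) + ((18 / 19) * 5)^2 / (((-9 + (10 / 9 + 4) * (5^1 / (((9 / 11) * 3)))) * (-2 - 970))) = -67539872787 / 13522462184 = -4.99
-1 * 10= -10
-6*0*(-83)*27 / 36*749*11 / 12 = 0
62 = 62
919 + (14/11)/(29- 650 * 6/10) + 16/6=10979773/11913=921.66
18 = 18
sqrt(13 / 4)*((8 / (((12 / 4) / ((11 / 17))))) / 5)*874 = 38456*sqrt(13) / 255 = 543.75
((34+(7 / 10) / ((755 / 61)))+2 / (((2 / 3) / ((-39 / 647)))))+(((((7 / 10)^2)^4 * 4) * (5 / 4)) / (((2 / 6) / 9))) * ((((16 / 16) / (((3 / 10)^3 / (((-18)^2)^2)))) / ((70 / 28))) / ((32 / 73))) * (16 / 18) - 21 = 29972030395368699 / 1221212500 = 24542846.06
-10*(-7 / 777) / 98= 5 / 5439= 0.00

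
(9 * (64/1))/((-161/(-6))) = 21.47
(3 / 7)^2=9 / 49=0.18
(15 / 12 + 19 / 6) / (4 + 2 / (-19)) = 1007 / 888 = 1.13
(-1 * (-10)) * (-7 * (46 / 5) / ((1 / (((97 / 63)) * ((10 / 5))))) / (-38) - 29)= -40666 / 171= -237.81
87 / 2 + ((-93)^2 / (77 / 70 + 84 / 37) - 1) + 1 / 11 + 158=75905871 / 27434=2766.85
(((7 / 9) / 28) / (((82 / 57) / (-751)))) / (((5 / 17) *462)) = -242573 / 2273040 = -0.11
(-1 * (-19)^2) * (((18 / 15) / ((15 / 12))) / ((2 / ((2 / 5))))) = -8664 / 125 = -69.31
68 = 68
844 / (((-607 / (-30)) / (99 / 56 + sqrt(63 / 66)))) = 12660 * sqrt(462) / 6677 + 313335 / 4249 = 114.50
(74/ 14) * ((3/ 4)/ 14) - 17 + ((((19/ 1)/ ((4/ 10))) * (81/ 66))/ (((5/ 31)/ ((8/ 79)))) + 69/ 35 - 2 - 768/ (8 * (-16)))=44037751/ 1703240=25.86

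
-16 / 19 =-0.84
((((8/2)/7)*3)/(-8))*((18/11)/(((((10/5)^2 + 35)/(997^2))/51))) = -456250131/1001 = -455794.34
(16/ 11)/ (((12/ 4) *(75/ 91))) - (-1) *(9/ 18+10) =54887/ 4950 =11.09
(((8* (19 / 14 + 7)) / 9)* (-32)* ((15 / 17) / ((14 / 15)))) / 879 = -62400 / 244069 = -0.26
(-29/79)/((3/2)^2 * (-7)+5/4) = 2/79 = 0.03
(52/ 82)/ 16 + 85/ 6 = 14.21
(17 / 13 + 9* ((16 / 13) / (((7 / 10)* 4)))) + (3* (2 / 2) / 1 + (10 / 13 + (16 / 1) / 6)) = 3194 / 273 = 11.70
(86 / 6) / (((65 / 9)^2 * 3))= 387 / 4225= 0.09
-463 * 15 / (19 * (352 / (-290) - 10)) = 335675 / 10298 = 32.60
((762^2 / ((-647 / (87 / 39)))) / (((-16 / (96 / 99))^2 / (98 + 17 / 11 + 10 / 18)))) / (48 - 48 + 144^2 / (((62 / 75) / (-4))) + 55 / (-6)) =919646160704 / 125367252421983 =0.01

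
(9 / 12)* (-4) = -3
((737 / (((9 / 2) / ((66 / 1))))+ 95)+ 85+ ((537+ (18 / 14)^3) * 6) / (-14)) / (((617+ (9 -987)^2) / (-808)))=-62613445504 / 6893998503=-9.08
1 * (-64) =-64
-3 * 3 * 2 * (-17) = 306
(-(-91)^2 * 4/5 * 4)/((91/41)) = -59696/5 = -11939.20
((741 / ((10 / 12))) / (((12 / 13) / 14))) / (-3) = -4495.40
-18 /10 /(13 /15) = -2.08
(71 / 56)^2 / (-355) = -71 / 15680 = -0.00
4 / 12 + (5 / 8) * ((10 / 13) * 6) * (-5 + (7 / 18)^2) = -38339 / 2808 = -13.65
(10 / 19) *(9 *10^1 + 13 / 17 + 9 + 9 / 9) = 53.03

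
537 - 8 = 529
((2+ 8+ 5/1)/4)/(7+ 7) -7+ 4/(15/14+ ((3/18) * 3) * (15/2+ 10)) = -97403/15400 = -6.32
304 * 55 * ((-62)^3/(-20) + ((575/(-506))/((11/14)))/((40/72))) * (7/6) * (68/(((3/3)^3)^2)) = 15803095337.70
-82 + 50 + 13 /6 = -179 /6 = -29.83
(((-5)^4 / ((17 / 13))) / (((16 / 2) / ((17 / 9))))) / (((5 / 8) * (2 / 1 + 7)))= 1625 / 81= 20.06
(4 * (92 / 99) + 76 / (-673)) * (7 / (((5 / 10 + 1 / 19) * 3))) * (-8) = -73002560 / 599643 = -121.74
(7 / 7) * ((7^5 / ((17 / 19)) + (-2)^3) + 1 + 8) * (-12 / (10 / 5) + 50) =14051400 / 17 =826552.94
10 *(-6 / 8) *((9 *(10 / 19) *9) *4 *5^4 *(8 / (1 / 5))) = -607500000 / 19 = -31973684.21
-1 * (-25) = 25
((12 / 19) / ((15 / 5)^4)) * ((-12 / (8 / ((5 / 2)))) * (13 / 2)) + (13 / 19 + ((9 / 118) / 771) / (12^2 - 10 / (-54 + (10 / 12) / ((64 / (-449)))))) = 2829998835047 / 5726971938528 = 0.49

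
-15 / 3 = -5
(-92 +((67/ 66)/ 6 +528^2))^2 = 77669325168.90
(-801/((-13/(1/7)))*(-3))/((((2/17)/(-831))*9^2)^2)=-1973546609/9828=-200808.57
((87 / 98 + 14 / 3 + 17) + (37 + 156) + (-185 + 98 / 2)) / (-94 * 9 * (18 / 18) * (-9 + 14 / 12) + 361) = 23389 / 2054472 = 0.01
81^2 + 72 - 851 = 5782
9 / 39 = 3 / 13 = 0.23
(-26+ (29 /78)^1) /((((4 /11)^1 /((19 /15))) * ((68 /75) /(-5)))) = 10444775 /21216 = 492.31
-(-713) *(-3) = -2139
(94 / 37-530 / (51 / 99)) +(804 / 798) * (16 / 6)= -256892980 / 250971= -1023.60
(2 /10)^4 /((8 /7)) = 7 /5000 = 0.00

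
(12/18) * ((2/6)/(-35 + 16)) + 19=3247/171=18.99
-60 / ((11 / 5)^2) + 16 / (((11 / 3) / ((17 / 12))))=-752 / 121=-6.21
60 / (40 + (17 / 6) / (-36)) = 1.50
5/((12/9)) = 15/4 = 3.75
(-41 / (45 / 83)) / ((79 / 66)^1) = -74866 / 1185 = -63.18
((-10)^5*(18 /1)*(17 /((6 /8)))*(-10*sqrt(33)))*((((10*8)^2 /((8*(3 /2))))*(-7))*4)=-6092800000000*sqrt(33)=-35000471292826.90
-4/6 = -2/3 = -0.67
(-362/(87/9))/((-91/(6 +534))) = 586440/2639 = 222.22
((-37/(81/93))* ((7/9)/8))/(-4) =8029/7776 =1.03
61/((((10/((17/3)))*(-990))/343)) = -355691/29700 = -11.98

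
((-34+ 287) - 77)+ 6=182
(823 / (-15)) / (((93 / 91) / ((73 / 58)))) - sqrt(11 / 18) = -5467189 / 80910 - sqrt(22) / 6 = -68.35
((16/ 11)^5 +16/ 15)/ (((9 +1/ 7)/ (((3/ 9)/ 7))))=1144091/ 28989180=0.04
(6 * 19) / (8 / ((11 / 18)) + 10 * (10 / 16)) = 5016 / 851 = 5.89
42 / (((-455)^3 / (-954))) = 5724 / 13456625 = 0.00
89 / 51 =1.75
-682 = -682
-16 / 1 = -16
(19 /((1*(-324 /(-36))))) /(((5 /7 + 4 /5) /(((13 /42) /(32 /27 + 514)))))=19 /22684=0.00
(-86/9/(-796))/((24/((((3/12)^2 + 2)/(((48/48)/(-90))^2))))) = 106425/12736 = 8.36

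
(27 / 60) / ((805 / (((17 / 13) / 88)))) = 153 / 18418400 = 0.00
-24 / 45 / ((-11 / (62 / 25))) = 496 / 4125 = 0.12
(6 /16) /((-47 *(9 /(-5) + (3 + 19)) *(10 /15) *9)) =-5 /75952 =-0.00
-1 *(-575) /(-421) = -575 /421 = -1.37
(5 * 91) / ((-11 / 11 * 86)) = -5.29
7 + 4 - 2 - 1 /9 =80 /9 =8.89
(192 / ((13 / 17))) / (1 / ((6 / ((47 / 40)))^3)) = 45121536000 / 1349699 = 33430.81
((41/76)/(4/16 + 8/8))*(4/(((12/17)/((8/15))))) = 1.30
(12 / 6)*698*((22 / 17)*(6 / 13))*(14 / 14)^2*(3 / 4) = 138204 / 221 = 625.36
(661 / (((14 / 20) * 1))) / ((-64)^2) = 3305 / 14336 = 0.23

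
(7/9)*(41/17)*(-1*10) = -18.76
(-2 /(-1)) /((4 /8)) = 4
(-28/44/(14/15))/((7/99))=-135/14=-9.64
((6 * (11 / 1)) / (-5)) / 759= -2 / 115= -0.02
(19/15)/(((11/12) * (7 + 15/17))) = 646/3685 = 0.18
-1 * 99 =-99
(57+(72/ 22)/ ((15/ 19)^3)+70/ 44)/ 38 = 1.72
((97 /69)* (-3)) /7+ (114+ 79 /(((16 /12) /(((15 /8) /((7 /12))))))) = 391351 /1288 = 303.84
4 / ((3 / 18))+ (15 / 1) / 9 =77 / 3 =25.67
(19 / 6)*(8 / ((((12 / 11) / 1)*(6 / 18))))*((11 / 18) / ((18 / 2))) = 4.73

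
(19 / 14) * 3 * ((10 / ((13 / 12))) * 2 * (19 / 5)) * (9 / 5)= 233928 / 455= 514.13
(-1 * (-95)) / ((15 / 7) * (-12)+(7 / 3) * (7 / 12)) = -3.90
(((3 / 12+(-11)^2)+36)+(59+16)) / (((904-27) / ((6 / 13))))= 2787 / 22802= 0.12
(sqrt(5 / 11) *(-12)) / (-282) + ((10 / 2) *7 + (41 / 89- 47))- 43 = -4854 / 89 + 2 *sqrt(55) / 517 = -54.51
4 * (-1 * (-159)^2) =-101124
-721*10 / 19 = -7210 / 19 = -379.47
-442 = -442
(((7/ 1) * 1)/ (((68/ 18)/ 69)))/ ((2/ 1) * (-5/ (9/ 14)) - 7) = -5589/ 986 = -5.67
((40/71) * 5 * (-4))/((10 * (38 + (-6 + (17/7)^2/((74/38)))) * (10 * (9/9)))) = -14504/4508997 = -0.00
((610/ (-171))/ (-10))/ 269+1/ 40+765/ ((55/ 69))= 19424990549/ 20239560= 959.75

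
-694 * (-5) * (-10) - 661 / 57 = -1978561 / 57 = -34711.60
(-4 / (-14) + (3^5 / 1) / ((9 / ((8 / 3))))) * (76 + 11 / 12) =233519 / 42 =5559.98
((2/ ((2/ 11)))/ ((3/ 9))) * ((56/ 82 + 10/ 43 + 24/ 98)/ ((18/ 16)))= 2940432/ 86387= 34.04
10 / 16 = 5 / 8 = 0.62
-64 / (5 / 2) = -128 / 5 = -25.60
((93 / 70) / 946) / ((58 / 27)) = 2511 / 3840760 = 0.00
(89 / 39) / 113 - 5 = -21946 / 4407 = -4.98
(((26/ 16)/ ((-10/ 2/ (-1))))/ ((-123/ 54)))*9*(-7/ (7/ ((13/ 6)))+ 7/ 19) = 351/ 152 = 2.31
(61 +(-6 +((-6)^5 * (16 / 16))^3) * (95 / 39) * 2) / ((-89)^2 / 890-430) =297783823560670 / 54743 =5439669429.16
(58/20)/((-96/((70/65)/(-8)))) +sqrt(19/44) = 203/49920 +sqrt(209)/22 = 0.66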